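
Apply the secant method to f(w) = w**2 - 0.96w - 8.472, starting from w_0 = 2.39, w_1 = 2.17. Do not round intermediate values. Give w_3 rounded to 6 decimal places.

3.338332

f(w_0) = -5.054300, f(w_1) = -5.846300
w_2 = 2.170000 - (-5.846300)·(2.170000 - 2.390000)/(-5.846300 - (-5.054300)) = 3.793972; f(w_2) = 2.280012
w_3 = 3.793972 - (2.280012)·(3.793972 - 2.170000)/(2.280012 - (-5.846300)) = 3.338332; f(w_3) = -0.532339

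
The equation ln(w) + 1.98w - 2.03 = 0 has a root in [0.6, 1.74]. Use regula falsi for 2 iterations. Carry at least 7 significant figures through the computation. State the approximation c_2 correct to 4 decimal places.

f(0.600000) = -1.352826, f(1.740000) = 1.969085
step 1: c = 1.064257, f(c) = 0.139507 > 0 → new bracket [0.600000, 1.064257]
step 2: c = 1.020857, f(c) = 0.011941 > 0 → new bracket [0.600000, 1.020857]

1.0209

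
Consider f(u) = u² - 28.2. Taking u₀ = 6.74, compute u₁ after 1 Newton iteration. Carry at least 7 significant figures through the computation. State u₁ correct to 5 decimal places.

5.46199

Newton update: u ← u − f(u)/f'(u).
f'(u) = 2u
u_0 = 6.740000: f = 17.227600, f' = 13.480000 → u_1 = 6.740000 - (17.227600)/(13.480000) = 5.461988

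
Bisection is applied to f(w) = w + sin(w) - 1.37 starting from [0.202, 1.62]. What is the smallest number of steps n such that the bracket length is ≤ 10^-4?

14

Initial width b − a = 1.62 − 0.202 = 1.418000.
After n steps the width is (b−a)/2^n; need (b−a)/2^n ≤ 10^-4.
So n ≥ log₂(1.418000/10^-4) = log₂(14180.0000) ≈ 13.7916.
Hence n = 14.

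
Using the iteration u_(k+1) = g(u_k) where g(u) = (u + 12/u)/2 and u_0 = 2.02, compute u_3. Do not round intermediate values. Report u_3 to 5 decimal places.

u_1 = g(2.020000) = 3.980297
u_2 = g(3.980297) = 3.497574
u_3 = g(3.497574) = 3.464262

3.46426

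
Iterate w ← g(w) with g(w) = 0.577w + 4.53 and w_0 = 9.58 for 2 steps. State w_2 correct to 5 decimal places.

10.33327

w_1 = g(9.580000) = 10.057660
w_2 = g(10.057660) = 10.333270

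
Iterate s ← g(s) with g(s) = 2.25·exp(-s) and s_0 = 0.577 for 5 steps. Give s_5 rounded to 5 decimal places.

s_1 = g(0.577000) = 1.263556
s_2 = g(1.263556) = 0.635956
s_3 = g(0.635956) = 1.191216
s_4 = g(1.191216) = 0.683666
s_5 = g(0.683666) = 1.135717

1.13572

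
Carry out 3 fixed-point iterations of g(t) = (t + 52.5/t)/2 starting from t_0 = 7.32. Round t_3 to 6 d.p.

7.245688

t_1 = g(7.320000) = 7.246066
t_2 = g(7.246066) = 7.245688
t_3 = g(7.245688) = 7.245688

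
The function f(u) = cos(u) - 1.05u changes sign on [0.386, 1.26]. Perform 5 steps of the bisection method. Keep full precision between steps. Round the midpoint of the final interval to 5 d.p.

f(0.386000) = 0.521122, f(1.260000) = -1.017183 (opposite signs)
step 1: m = 0.823000, f(m) = -0.184125 < 0 → root in [0.386000, 0.823000]
step 2: m = 0.604500, f(m) = 0.188061 > 0 → root in [0.604500, 0.823000]
step 3: m = 0.713750, f(m) = 0.006475 > 0 → root in [0.713750, 0.823000]
step 4: m = 0.768375, f(m) = -0.087753 < 0 → root in [0.713750, 0.768375]
step 5: m = 0.741062, f(m) = -0.040364 < 0 → root in [0.713750, 0.741062]
Midpoint of [0.713750, 0.741062] = 0.727406

0.72741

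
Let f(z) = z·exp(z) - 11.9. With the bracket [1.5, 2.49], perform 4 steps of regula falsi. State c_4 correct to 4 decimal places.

f(1.500000) = -5.177466, f(2.490000) = 18.132578
step 1: c = 1.719892, f(c) = -2.296252 < 0 → new bracket [1.719892, 2.490000]
step 2: c = 1.806454, f(c) = -0.900829 < 0 → new bracket [1.806454, 2.490000]
step 3: c = 1.838805, f(c) = -0.335713 < 0 → new bracket [1.838805, 2.490000]
step 4: c = 1.850643, f(c) = -0.122678 < 0 → new bracket [1.850643, 2.490000]

1.8506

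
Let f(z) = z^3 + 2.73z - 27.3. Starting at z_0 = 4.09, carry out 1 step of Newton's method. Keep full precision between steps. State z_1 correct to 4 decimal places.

3.1019

f'(z) = 3z^2 + 2.73
z_0 = 4.090000: f = 52.283629, f' = 52.914300 → z_1 = 4.090000 - (52.283629)/(52.914300) = 3.101919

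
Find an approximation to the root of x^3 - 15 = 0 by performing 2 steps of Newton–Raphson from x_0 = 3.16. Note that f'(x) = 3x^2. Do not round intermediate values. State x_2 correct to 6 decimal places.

2.473718

Newton update: x ← x − f(x)/f'(x).
x_0 = 3.160000: f = 16.554496, f' = 29.956800 → x_1 = 3.160000 - (16.554496)/(29.956800) = 2.607388
x_1 = 2.607388: f = 2.726249, f' = 20.395412 → x_2 = 2.607388 - (2.726249)/(20.395412) = 2.473718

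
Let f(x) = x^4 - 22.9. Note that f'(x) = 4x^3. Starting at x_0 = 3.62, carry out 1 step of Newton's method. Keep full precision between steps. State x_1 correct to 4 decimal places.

x_0 = 3.620000: f = 148.825299, f' = 189.751712 → x_1 = 3.620000 - (148.825299)/(189.751712) = 2.835684

2.8357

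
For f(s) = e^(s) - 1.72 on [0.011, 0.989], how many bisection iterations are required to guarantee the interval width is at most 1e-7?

24

Initial width b − a = 0.989 − 0.011 = 0.978000.
After n steps the width is (b−a)/2^n; need (b−a)/2^n ≤ 1e-7.
So n ≥ log₂(0.978000/1e-7) = log₂(9780000.0000) ≈ 23.2214.
Hence n = 24.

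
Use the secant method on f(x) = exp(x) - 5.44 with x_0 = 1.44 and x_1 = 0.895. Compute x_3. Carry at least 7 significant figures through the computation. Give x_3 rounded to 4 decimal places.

1.6405

f(x_0) = -1.219304, f(x_1) = -2.992664
x_2 = 0.895000 - (-2.992664)·(0.895000 - 1.440000)/(-2.992664 - (-1.219304)) = 1.814724; f(x_2) = 0.699382
x_3 = 1.814724 - (0.699382)·(1.814724 - 0.895000)/(0.699382 - (-2.992664)) = 1.640501; f(x_3) = -0.282245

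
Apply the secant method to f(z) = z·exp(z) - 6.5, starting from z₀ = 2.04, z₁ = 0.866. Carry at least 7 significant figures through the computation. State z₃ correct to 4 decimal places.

f(z_0) = 9.188843, f(z_1) = -4.441187
z_2 = 0.866000 - (-4.441187)·(0.866000 - 2.040000)/(-4.441187 - (9.188843)) = 1.248534; f(z_2) = -2.148570
z_3 = 1.248534 - (-2.148570)·(1.248534 - 0.866000)/(-2.148570 - (-4.441187)) = 1.607034; f(z_3) = 1.515872

1.6070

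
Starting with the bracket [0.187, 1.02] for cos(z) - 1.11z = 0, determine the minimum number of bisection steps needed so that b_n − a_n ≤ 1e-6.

Initial width b − a = 1.02 − 0.187 = 0.833000.
After n steps the width is (b−a)/2^n; need (b−a)/2^n ≤ 1e-6.
So n ≥ log₂(0.833000/1e-6) = log₂(833000.0000) ≈ 19.6680.
Hence n = 20.

20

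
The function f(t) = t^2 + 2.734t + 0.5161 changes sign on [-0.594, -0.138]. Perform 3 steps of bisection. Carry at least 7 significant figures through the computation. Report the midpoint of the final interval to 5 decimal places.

-0.22350

f(-0.594000) = -0.755060, f(-0.138000) = 0.157852 (opposite signs)
step 1: m = -0.366000, f(m) = -0.350588 < 0 → root in [-0.366000, -0.138000]
step 2: m = -0.252000, f(m) = -0.109364 < 0 → root in [-0.252000, -0.138000]
step 3: m = -0.195000, f(m) = 0.020995 > 0 → root in [-0.252000, -0.195000]
Midpoint of [-0.252000, -0.195000] = -0.223500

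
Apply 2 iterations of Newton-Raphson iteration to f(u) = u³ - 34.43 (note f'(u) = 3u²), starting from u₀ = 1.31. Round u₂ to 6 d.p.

5.241404

u_0 = 1.310000: f = -32.181909, f' = 5.148300 → u_1 = 1.310000 - (-32.181909)/(5.148300) = 7.560978
u_1 = 7.560978: f = 397.818892, f' = 171.505156 → u_2 = 7.560978 - (397.818892)/(171.505156) = 5.241404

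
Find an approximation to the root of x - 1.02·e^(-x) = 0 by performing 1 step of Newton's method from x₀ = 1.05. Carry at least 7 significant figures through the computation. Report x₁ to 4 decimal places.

Newton update: x ← x − f(x)/f'(x).
f'(x) = 1 + 1.02·e^(-x)
x_0 = 1.050000: f = 0.693063, f' = 1.356937 → x_1 = 1.050000 - (0.693063)/(1.356937) = 0.539244

0.5392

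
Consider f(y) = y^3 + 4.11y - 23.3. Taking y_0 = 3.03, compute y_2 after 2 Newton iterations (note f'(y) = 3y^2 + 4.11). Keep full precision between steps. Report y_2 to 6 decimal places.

y_0 = 3.030000: f = 16.971427, f' = 31.652700 → y_1 = 3.030000 - (16.971427)/(31.652700) = 2.493824
y_1 = 2.493824: f = 2.459096, f' = 22.767470 → y_2 = 2.493824 - (2.459096)/(22.767470) = 2.385815

2.385815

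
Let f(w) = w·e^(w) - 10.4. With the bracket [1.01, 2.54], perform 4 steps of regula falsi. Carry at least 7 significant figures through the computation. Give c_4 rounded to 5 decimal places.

1.73950

False-position update: c = (a·f(b) − b·f(a))/(f(b) − f(a)); replace the endpoint whose sign matches f(c).
f(1.010000) = -7.626943, f(2.540000) = 21.806364
step 1: c = 1.406463, f(c) = -4.659528 < 0 → new bracket [1.406463, 2.540000]
step 2: c = 1.606031, f(c) = -2.397153 < 0 → new bracket [1.606031, 2.540000]
step 3: c = 1.698533, f(c) = -1.115950 < 0 → new bracket [1.698533, 2.540000]
step 4: c = 1.739499, f(c) = -0.494442 < 0 → new bracket [1.739499, 2.540000]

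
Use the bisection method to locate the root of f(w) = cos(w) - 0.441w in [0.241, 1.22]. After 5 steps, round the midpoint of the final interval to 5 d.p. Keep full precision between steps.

1.08233

f(0.241000) = 0.864819, f(1.220000) = -0.194374 (opposite signs)
step 1: m = 0.730500, f(m) = 0.422690 > 0 → root in [0.730500, 1.220000]
step 2: m = 0.975250, f(m) = 0.130876 > 0 → root in [0.975250, 1.220000]
step 3: m = 1.097625, f(m) = -0.028341 < 0 → root in [0.975250, 1.097625]
step 4: m = 1.036437, f(m) = 0.052220 > 0 → root in [1.036437, 1.097625]
step 5: m = 1.067031, f(m) = 0.012166 > 0 → root in [1.067031, 1.097625]
Midpoint of [1.067031, 1.097625] = 1.082328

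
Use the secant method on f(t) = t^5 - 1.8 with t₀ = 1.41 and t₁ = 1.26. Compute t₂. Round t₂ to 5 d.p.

Secant update: t_(k+1) = t_k − f(t_k)·(t_k − t_(k-1))/(f(t_k) − f(t_(k-1))).
f(t_0) = 3.773084, f(t_1) = 1.375797
t_2 = 1.260000 - (1.375797)·(1.260000 - 1.410000)/(1.375797 - (3.773084)) = 1.173915; f(t_2) = 0.429379

1.17392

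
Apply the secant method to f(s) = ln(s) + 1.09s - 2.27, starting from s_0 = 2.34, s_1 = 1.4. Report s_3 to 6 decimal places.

f(s_0) = 1.130751, f(s_1) = -0.407528
s_2 = 1.400000 - (-0.407528)·(1.400000 - 2.340000)/(-0.407528 - (1.130751)) = 1.649029; f(s_2) = 0.027628
s_3 = 1.649029 - (0.027628)·(1.649029 - 1.400000)/(0.027628 - (-0.407528)) = 1.633218; f(s_3) = 0.000760

1.633218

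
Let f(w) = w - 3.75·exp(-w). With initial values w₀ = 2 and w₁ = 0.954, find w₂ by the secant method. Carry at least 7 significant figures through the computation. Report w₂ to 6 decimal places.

f(w_0) = 1.492493, f(w_1) = -0.490489
w_2 = 0.954000 - (-0.490489)·(0.954000 - 2.000000)/(-0.490489 - (1.492493)) = 1.212727; f(w_2) = 0.097533

1.212727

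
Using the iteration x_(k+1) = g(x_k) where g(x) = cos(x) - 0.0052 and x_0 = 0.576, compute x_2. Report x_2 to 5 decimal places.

0.66713

x_1 = g(0.576000) = 0.833448
x_2 = g(0.833448) = 0.667127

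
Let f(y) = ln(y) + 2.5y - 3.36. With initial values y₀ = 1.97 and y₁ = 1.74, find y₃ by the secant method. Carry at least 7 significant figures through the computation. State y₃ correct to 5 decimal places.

f(y_0) = 2.243034, f(y_1) = 1.543885
y_2 = 1.740000 - (1.543885)·(1.740000 - 1.970000)/(1.543885 - (2.243034)) = 1.232106; f(y_2) = -0.071011
y_3 = 1.232106 - (-0.071011)·(1.232106 - 1.740000)/(-0.071011 - (1.543885)) = 1.254439; f(y_3) = 0.002786

1.25444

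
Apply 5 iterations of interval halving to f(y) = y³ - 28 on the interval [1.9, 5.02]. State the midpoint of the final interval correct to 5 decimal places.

3.02125

f(1.900000) = -21.141000, f(5.020000) = 98.506008 (opposite signs)
step 1: m = 3.460000, f(m) = 13.421736 > 0 → root in [1.900000, 3.460000]
step 2: m = 2.680000, f(m) = -8.751168 < 0 → root in [2.680000, 3.460000]
step 3: m = 3.070000, f(m) = 0.934443 > 0 → root in [2.680000, 3.070000]
step 4: m = 2.875000, f(m) = -4.236328 < 0 → root in [2.875000, 3.070000]
step 5: m = 2.972500, f(m) = -1.735715 < 0 → root in [2.972500, 3.070000]
Midpoint of [2.972500, 3.070000] = 3.021250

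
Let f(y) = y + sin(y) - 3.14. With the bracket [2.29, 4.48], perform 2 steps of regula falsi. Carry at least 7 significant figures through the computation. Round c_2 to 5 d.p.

2.78873

False-position update: c = (a·f(b) − b·f(a))/(f(b) − f(a)); replace the endpoint whose sign matches f(c).
f(2.290000) = -0.097669, f(4.480000) = 0.366881
step 1: c = 2.750437, f(c) = -0.008306 < 0 → new bracket [2.750437, 4.480000]
step 2: c = 2.788726, f(c) = -0.005685 < 0 → new bracket [2.788726, 4.480000]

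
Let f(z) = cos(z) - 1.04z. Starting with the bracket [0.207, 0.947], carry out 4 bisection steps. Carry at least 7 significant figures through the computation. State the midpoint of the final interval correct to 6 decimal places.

0.738875

f(0.207000) = 0.763372, f(0.947000) = -0.400759 (opposite signs)
step 1: m = 0.577000, f(m) = 0.238023 > 0 → root in [0.577000, 0.947000]
step 2: m = 0.762000, f(m) = -0.069023 < 0 → root in [0.577000, 0.762000]
step 3: m = 0.669500, f(m) = 0.087852 > 0 → root in [0.669500, 0.762000]
step 4: m = 0.715750, f(m) = 0.010221 > 0 → root in [0.715750, 0.762000]
Midpoint of [0.715750, 0.762000] = 0.738875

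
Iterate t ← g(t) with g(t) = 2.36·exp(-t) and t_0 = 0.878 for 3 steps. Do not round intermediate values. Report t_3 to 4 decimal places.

t_1 = g(0.878000) = 0.980847
t_2 = g(0.980847) = 0.884984
t_3 = g(0.884984) = 0.974021

0.9740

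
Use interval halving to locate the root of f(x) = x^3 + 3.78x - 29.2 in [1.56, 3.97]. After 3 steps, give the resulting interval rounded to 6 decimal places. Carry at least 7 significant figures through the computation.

[2.463750, 2.765000]

f(1.560000) = -19.506784, f(3.970000) = 48.377373 (opposite signs)
step 1: m = 2.765000, f(m) = 2.390747 > 0 → root in [1.560000, 2.765000]
step 2: m = 2.162500, f(m) = -10.913021 < 0 → root in [2.162500, 2.765000]
step 3: m = 2.463750, f(m) = -4.931905 < 0 → root in [2.463750, 2.765000]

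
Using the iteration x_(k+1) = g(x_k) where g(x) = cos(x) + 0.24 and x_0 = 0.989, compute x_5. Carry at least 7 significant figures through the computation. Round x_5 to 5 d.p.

x_1 = g(0.989000) = 0.789526
x_2 = g(0.789526) = 0.944182
x_3 = g(0.944182) = 0.826405
x_4 = g(0.826405) = 0.917524
x_5 = g(0.917524) = 0.847788

0.84779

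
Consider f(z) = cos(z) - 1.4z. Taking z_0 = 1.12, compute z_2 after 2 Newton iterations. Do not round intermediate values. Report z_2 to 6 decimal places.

f'(z) = -sin(z) - 1.4
z_0 = 1.120000: f = -1.132318, f' = -2.300100 → z_1 = 1.120000 - (-1.132318)/(-2.300100) = 0.627710
z_1 = 0.627710: f = -0.069419, f' = -1.987292 → z_2 = 0.627710 - (-0.069419)/(-1.987292) = 0.592778

0.592778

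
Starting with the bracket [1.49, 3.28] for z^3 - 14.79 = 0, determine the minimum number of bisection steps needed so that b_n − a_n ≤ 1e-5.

Initial width b − a = 3.28 − 1.49 = 1.790000.
After n steps the width is (b−a)/2^n; need (b−a)/2^n ≤ 1e-5.
So n ≥ log₂(1.790000/1e-5) = log₂(179000.0000) ≈ 17.4496.
Hence n = 18.

18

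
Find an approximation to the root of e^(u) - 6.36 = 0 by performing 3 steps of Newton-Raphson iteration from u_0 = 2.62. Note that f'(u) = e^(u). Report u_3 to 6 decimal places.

1.850342

u_0 = 2.620000: f = 7.375724, f' = 13.735724 → u_1 = 2.620000 - (7.375724)/(13.735724) = 2.083026
u_1 = 2.083026: f = 1.668729, f' = 8.028729 → u_2 = 2.083026 - (1.668729)/(8.028729) = 1.875181
u_2 = 1.875181: f = 0.162003, f' = 6.522003 → u_3 = 1.875181 - (0.162003)/(6.522003) = 1.850342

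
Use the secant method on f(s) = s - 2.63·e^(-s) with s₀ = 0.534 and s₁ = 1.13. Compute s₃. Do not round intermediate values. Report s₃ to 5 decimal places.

f(s_0) = -1.007851, f(s_1) = 0.280423
s_2 = 1.130000 - (0.280423)·(1.130000 - 0.534000)/(0.280423 - (-1.007851)) = 1.000267; f(s_2) = 0.033002
s_3 = 1.000267 - (0.033002)·(1.000267 - 1.130000)/(0.033002 - (0.280423)) = 0.982962; f(s_3) = -0.001186

0.98296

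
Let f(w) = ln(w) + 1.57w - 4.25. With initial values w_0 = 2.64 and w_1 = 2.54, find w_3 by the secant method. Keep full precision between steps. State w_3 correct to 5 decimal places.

f(w_0) = 0.865579, f(w_1) = 0.669964
w_2 = 2.540000 - (0.669964)·(2.540000 - 2.640000)/(0.669964 - (0.865579)) = 2.197509; f(w_2) = -0.012587
w_3 = 2.197509 - (-0.012587)·(2.197509 - 2.540000)/(-0.012587 - (0.669964)) = 2.203825; f(w_3) = 0.000199

2.20382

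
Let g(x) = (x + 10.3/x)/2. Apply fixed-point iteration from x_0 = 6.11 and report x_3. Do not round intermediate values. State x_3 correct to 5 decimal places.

x_1 = g(6.110000) = 3.897881
x_2 = g(3.897881) = 3.270171
x_3 = g(3.270171) = 3.209927

3.20993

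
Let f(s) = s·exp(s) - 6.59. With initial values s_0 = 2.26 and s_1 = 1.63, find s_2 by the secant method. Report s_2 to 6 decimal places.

1.548321

f(s_0) = 15.067782, f(s_1) = 1.729316
s_2 = 1.630000 - (1.729316)·(1.630000 - 2.260000)/(1.729316 - (15.067782)) = 1.548321; f(s_2) = 0.692634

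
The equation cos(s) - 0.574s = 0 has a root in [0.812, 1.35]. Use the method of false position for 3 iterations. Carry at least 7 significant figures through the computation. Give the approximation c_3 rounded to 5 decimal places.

f(0.812000) = 0.221960, f(1.350000) = -0.555893
step 1: c = 0.965518, f(c) = 0.014783 > 0 → new bracket [0.965518, 1.350000]
step 2: c = 0.975478, f(c) = 0.000848 > 0 → new bracket [0.975478, 1.350000]
step 3: c = 0.976048, f(c) = 0.000048 > 0 → new bracket [0.976048, 1.350000]

0.97605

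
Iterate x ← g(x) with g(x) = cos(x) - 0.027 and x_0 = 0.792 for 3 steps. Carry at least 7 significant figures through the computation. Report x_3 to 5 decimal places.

0.70234

x_1 = g(0.792000) = 0.675423
x_2 = g(0.675423) = 0.753442
x_3 = g(0.753442) = 0.702338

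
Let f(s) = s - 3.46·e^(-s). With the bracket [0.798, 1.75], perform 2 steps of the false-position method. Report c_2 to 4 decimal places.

1.1288

f(0.798000) = -0.759791, f(1.750000) = 1.148742
step 1: c = 1.176993, f(c) = 0.110607 > 0 → new bracket [0.798000, 1.176993]
step 2: c = 1.128832, f(c) = 0.009831 > 0 → new bracket [0.798000, 1.128832]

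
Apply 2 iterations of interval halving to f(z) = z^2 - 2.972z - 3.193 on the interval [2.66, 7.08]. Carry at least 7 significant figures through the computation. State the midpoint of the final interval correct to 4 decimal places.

f(2.660000) = -4.022920, f(7.080000) = 25.891640 (opposite signs)
step 1: m = 4.870000, f(m) = 6.050260 > 0 → root in [2.660000, 4.870000]
step 2: m = 3.765000, f(m) = -0.207355 < 0 → root in [3.765000, 4.870000]
Midpoint of [3.765000, 4.870000] = 4.317500

4.3175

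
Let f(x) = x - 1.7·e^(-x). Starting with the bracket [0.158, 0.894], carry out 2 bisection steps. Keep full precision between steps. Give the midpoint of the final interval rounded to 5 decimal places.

0.80200

f(0.158000) = -1.293545, f(0.894000) = 0.198672 (opposite signs)
step 1: m = 0.526000, f(m) = -0.478639 < 0 → root in [0.526000, 0.894000]
step 2: m = 0.710000, f(m) = -0.125795 < 0 → root in [0.710000, 0.894000]
Midpoint of [0.710000, 0.894000] = 0.802000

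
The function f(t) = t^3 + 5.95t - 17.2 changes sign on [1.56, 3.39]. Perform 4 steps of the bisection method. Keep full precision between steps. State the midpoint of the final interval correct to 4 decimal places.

f(1.560000) = -4.121584, f(3.390000) = 41.928719 (opposite signs)
step 1: m = 2.475000, f(m) = 12.687172 > 0 → root in [1.560000, 2.475000]
step 2: m = 2.017500, f(m) = 3.015968 > 0 → root in [1.560000, 2.017500]
step 3: m = 1.788750, f(m) = -0.833605 < 0 → root in [1.788750, 2.017500]
step 4: m = 1.903125, f(m) = 1.016493 > 0 → root in [1.788750, 1.903125]
Midpoint of [1.788750, 1.903125] = 1.845938

1.8459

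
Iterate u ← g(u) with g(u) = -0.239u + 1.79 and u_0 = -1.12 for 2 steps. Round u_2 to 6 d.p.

1.298214

u_1 = g(-1.120000) = 2.057680
u_2 = g(2.057680) = 1.298214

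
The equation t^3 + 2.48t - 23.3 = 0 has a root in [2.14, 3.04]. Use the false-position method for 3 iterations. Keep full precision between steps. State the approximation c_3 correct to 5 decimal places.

2.56632

False-position update: c = (a·f(b) − b·f(a))/(f(b) − f(a)); replace the endpoint whose sign matches f(c).
f(2.140000) = -8.192456, f(3.040000) = 12.333664
step 1: c = 2.499211, f(c) = -1.491743 < 0 → new bracket [2.499211, 3.040000]
step 2: c = 2.557562, f(c) = -0.227928 < 0 → new bracket [2.557562, 3.040000]
step 3: c = 2.566315, f(c) = -0.033852 < 0 → new bracket [2.566315, 3.040000]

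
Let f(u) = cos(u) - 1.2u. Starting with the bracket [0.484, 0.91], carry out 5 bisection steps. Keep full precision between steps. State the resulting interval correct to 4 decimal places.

f(0.484000) = 0.304341, f(0.910000) = -0.478254 (opposite signs)
step 1: m = 0.697000, f(m) = -0.069629 < 0 → root in [0.484000, 0.697000]
step 2: m = 0.590500, f(m) = 0.122062 > 0 → root in [0.590500, 0.697000]
step 3: m = 0.643750, f(m) = 0.027351 > 0 → root in [0.643750, 0.697000]
step 4: m = 0.670375, f(m) = -0.020861 < 0 → root in [0.643750, 0.670375]
step 5: m = 0.657063, f(m) = 0.003315 > 0 → root in [0.657063, 0.670375]

[0.6571, 0.6704]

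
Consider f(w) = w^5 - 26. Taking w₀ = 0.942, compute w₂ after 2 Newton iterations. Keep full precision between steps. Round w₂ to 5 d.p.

5.88777

Newton update: w ← w − f(w)/f'(w).
f'(w) = 5w⁴
w_0 = 0.942000: f = -25.258255, f' = 3.937074 → w_1 = 0.942000 - (-25.258255)/(3.937074) = 7.357489
w_1 = 7.357489: f = 21533.960544, f' = 14651.712011 → w_2 = 7.357489 - (21533.960544)/(14651.712011) = 5.887765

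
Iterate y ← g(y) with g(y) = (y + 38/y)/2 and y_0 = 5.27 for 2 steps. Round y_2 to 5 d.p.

6.16488

y_1 = g(5.270000) = 6.240313
y_2 = g(6.240313) = 6.164876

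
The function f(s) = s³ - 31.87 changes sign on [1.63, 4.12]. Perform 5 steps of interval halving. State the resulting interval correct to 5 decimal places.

[3.10844, 3.18625]

f(1.630000) = -27.539253, f(4.120000) = 38.064528 (opposite signs)
step 1: m = 2.875000, f(m) = -8.106328 < 0 → root in [2.875000, 4.120000]
step 2: m = 3.497500, f(m) = 10.913191 > 0 → root in [2.875000, 3.497500]
step 3: m = 3.186250, f(m) = 0.477412 > 0 → root in [2.875000, 3.186250]
step 4: m = 3.030625, f(m) = -4.034655 < 0 → root in [3.030625, 3.186250]
step 5: m = 3.108437, f(m) = -1.835084 < 0 → root in [3.108437, 3.186250]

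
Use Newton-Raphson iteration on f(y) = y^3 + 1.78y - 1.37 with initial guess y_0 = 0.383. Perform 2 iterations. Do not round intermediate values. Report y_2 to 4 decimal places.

f'(y) = 3y^2 + 1.78
y_0 = 0.383000: f = -0.632078, f' = 2.220067 → y_1 = 0.383000 - (-0.632078)/(2.220067) = 0.667711
y_1 = 0.667711: f = 0.116217, f' = 3.117515 → y_2 = 0.667711 - (0.116217)/(3.117515) = 0.630432

0.6304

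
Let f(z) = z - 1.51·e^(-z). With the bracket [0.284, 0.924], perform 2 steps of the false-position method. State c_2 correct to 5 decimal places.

0.73051

f(0.284000) = -0.852678, f(0.924000) = 0.324638
step 1: c = 0.747523, f(c) = 0.032481 > 0 → new bracket [0.284000, 0.747523]
step 2: c = 0.730514, f(c) = 0.003206 > 0 → new bracket [0.284000, 0.730514]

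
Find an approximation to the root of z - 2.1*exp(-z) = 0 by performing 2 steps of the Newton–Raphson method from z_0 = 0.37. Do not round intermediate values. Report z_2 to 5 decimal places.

Newton update: z ← z − f(z)/f'(z).
f'(z) = 1 + 2.1*exp(-z)
z_0 = 0.370000: f = -1.080542, f' = 2.450542 → z_1 = 0.370000 - (-1.080542)/(2.450542) = 0.810940
z_1 = 0.810940: f = -0.122384, f' = 1.933324 → z_2 = 0.810940 - (-0.122384)/(1.933324) = 0.874242

0.87424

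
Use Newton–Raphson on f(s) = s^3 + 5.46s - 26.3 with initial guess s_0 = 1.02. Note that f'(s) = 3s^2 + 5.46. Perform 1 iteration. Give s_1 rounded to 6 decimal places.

Newton update: s ← s − f(s)/f'(s).
s_0 = 1.020000: f = -19.669592, f' = 8.581200 → s_1 = 1.020000 - (-19.669592)/(8.581200) = 3.312173

3.312173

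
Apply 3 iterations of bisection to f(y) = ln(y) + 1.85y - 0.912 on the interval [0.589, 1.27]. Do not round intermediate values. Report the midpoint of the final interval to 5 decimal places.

0.71669

f(0.589000) = -0.351679, f(1.270000) = 1.676517 (opposite signs)
step 1: m = 0.929500, f(m) = 0.734467 > 0 → root in [0.589000, 0.929500]
step 2: m = 0.759250, f(m) = 0.217188 > 0 → root in [0.589000, 0.759250]
step 3: m = 0.674125, f(m) = -0.059208 < 0 → root in [0.674125, 0.759250]
Midpoint of [0.674125, 0.759250] = 0.716687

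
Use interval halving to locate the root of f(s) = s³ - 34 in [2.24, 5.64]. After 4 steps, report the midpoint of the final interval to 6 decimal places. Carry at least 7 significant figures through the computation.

f(2.240000) = -22.760576, f(5.640000) = 145.406144 (opposite signs)
step 1: m = 3.940000, f(m) = 27.162984 > 0 → root in [2.240000, 3.940000]
step 2: m = 3.090000, f(m) = -4.496371 < 0 → root in [3.090000, 3.940000]
step 3: m = 3.515000, f(m) = 9.428616 > 0 → root in [3.090000, 3.515000]
step 4: m = 3.302500, f(m) = 2.018737 > 0 → root in [3.090000, 3.302500]
Midpoint of [3.090000, 3.302500] = 3.196250

3.196250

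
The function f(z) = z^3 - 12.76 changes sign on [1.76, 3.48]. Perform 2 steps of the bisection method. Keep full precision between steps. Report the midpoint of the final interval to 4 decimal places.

f(1.760000) = -7.308224, f(3.480000) = 29.384192 (opposite signs)
step 1: m = 2.620000, f(m) = 5.224728 > 0 → root in [1.760000, 2.620000]
step 2: m = 2.190000, f(m) = -2.256541 < 0 → root in [2.190000, 2.620000]
Midpoint of [2.190000, 2.620000] = 2.405000

2.4050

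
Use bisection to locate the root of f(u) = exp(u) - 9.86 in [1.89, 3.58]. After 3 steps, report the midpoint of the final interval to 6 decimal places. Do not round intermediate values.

f(1.890000) = -3.240631, f(3.580000) = 26.013541 (opposite signs)
step 1: m = 2.735000, f(m) = 5.549743 > 0 → root in [1.890000, 2.735000]
step 2: m = 2.312500, f(m) = 0.239642 > 0 → root in [1.890000, 2.312500]
step 3: m = 2.101250, f(m) = -1.683616 < 0 → root in [2.101250, 2.312500]
Midpoint of [2.101250, 2.312500] = 2.206875

2.206875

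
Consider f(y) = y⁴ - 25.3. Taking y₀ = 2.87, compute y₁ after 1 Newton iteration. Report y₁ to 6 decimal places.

f'(y) = 4y³
y_0 = 2.870000: f = 42.546522, f' = 94.559612 → y_1 = 2.870000 - (42.546522)/(94.559612) = 2.420056

2.420056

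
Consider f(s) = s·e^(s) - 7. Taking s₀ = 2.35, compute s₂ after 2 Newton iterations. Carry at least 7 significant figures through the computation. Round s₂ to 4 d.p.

1.5863

Newton update: s ← s − f(s)/f'(s).
f'(s) = (s + 1)·e^(s)
s_0 = 2.350000: f = 17.641089, f' = 35.126659 → s_1 = 2.350000 - (17.641089)/(35.126659) = 1.847786
s_1 = 1.847786: f = 4.725602, f' = 18.071358 → s_2 = 1.847786 - (4.725602)/(18.071358) = 1.586290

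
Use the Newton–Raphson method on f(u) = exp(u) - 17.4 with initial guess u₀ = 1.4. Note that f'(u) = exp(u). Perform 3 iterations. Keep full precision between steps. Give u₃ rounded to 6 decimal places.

u_0 = 1.400000: f = -13.344800, f' = 4.055200 → u_1 = 1.400000 - (-13.344800)/(4.055200) = 4.690787
u_1 = 4.690787: f = 91.538900, f' = 108.938900 → u_2 = 4.690787 - (91.538900)/(108.938900) = 3.850510
u_2 = 3.850510: f = 29.617023, f' = 47.017023 → u_3 = 3.850510 - (29.617023)/(47.017023) = 3.220588

3.220588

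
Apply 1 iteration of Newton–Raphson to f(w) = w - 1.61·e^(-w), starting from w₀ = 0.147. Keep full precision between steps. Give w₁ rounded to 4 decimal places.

f'(w) = 1 + 1.61·e^(-w)
w_0 = 0.147000: f = -1.242903, f' = 2.389903 → w_1 = 0.147000 - (-1.242903)/(2.389903) = 0.667064

0.6671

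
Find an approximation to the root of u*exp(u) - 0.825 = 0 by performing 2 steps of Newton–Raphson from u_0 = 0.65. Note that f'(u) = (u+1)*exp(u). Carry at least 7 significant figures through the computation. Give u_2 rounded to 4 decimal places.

Newton update: u ← u − f(u)/f'(u).
u_0 = 0.650000: f = 0.420102, f' = 3.160642 → u_1 = 0.650000 - (0.420102)/(3.160642) = 0.517083
u_1 = 0.517083: f = 0.042216, f' = 2.544345 → u_2 = 0.517083 - (0.042216)/(2.544345) = 0.500491

0.5005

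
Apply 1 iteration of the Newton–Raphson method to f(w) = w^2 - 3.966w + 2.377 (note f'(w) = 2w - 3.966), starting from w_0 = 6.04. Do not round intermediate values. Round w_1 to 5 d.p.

4.20318

Newton update: w ← w − f(w)/f'(w).
w_0 = 6.040000: f = 14.903960, f' = 8.114000 → w_1 = 6.040000 - (14.903960)/(8.114000) = 4.203180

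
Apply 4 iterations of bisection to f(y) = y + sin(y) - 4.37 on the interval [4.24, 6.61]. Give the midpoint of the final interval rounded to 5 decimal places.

f(4.240000) = -1.020484, f(6.610000) = 2.561028 (opposite signs)
step 1: m = 5.425000, f(m) = 0.298343 > 0 → root in [4.240000, 5.425000]
step 2: m = 4.832500, f(m) = -0.530295 < 0 → root in [4.832500, 5.425000]
step 3: m = 5.128750, f(m) = -0.155817 < 0 → root in [5.128750, 5.425000]
step 4: m = 5.276875, f(m) = 0.062011 > 0 → root in [5.128750, 5.276875]
Midpoint of [5.128750, 5.276875] = 5.202813

5.20281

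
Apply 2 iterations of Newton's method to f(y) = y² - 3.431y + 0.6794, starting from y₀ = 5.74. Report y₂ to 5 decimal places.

f'(y) = 2y - 3.431
y_0 = 5.740000: f = 13.933060, f' = 8.049000 → y_1 = 5.740000 - (13.933060)/(8.049000) = 4.008970
y_1 = 4.008970: f = 2.996465, f' = 4.586940 → y_2 = 4.008970 - (2.996465)/(4.586940) = 3.355710

3.35571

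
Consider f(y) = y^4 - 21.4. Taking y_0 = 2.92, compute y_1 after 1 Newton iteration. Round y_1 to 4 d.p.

f'(y) = 4y^3
y_0 = 2.920000: f = 51.299497, f' = 99.588352 → y_1 = 2.920000 - (51.299497)/(99.588352) = 2.404885

2.4049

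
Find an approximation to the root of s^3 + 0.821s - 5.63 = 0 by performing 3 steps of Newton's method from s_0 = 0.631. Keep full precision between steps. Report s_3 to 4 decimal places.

1.7428

f'(s) = 3s^2 + 0.821
s_0 = 0.631000: f = -4.860709, f' = 2.015483 → s_1 = 0.631000 - (-4.860709)/(2.015483) = 3.042685
s_1 = 3.042685: f = 25.037005, f' = 28.594790 → s_2 = 3.042685 - (25.037005)/(28.594790) = 2.167105
s_2 = 2.167105: f = 6.326669, f' = 14.910037 → s_3 = 2.167105 - (6.326669)/(14.910037) = 1.742783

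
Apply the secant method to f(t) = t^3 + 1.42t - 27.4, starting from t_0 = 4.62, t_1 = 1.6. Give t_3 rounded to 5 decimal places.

f(t_0) = 77.771528, f(t_1) = -21.032000
t_2 = 1.600000 - (-21.032000)·(1.600000 - 4.620000)/(-21.032000 - (77.771528)) = 2.242858; f(t_2) = -12.932642
t_3 = 2.242858 - (-12.932642)·(2.242858 - 1.600000)/(-12.932642 - (-21.032000)) = 3.269341; f(t_3) = 12.187106

3.26934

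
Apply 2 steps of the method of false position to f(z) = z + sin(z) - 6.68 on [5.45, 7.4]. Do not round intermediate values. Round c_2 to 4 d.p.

False-position update: c = (a·f(b) − b·f(a))/(f(b) − f(a)); replace the endpoint whose sign matches f(c).
f(5.450000) = -1.970077, f(7.400000) = 1.618708
step 1: c = 6.520460, f(c) = 0.075514 > 0 → new bracket [5.450000, 6.520460]
step 2: c = 6.480943, f(c) = -0.002585 < 0 → new bracket [6.480943, 6.520460]

6.4809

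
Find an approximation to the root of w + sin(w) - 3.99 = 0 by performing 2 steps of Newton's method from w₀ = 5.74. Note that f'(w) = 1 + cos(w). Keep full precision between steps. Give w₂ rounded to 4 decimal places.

4.9643

Newton update: w ← w − f(w)/f'(w).
w_0 = 5.740000: f = 1.233135, f' = 1.856067 → w_1 = 5.740000 - (1.233135)/(1.856067) = 5.075619
w_1 = 5.075619: f = 0.150866, f' = 1.355296 → w_2 = 5.075619 - (0.150866)/(1.355296) = 4.964304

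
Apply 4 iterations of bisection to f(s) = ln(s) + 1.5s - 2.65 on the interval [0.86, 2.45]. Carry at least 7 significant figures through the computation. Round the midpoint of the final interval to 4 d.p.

1.5059

f(0.860000) = -1.510823, f(2.450000) = 1.921088 (opposite signs)
step 1: m = 1.655000, f(m) = 0.336301 > 0 → root in [0.860000, 1.655000]
step 2: m = 1.257500, f(m) = -0.534624 < 0 → root in [1.257500, 1.655000]
step 3: m = 1.456250, f(m) = -0.089760 < 0 → root in [1.456250, 1.655000]
step 4: m = 1.555625, f(m) = 0.125315 > 0 → root in [1.456250, 1.555625]
Midpoint of [1.456250, 1.555625] = 1.505937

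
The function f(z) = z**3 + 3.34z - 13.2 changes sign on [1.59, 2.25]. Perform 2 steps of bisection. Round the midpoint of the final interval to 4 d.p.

f(1.590000) = -3.869721, f(2.250000) = 5.705625 (opposite signs)
step 1: m = 1.920000, f(m) = 0.290688 > 0 → root in [1.590000, 1.920000]
step 2: m = 1.755000, f(m) = -1.932856 < 0 → root in [1.755000, 1.920000]
Midpoint of [1.755000, 1.920000] = 1.837500

1.8375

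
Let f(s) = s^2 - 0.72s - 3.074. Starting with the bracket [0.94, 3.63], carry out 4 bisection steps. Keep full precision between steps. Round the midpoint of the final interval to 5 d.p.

f(0.940000) = -2.867200, f(3.630000) = 7.489300 (opposite signs)
step 1: m = 2.285000, f(m) = 0.502025 > 0 → root in [0.940000, 2.285000]
step 2: m = 1.612500, f(m) = -1.634844 < 0 → root in [1.612500, 2.285000]
step 3: m = 1.948750, f(m) = -0.679473 < 0 → root in [1.948750, 2.285000]
step 4: m = 2.116875, f(m) = -0.116990 < 0 → root in [2.116875, 2.285000]
Midpoint of [2.116875, 2.285000] = 2.200938

2.20094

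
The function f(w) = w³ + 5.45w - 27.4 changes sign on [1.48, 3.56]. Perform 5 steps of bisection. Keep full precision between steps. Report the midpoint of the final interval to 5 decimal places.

f(1.480000) = -16.092208, f(3.560000) = 37.120016 (opposite signs)
step 1: m = 2.520000, f(m) = 2.337008 > 0 → root in [1.480000, 2.520000]
step 2: m = 2.000000, f(m) = -8.500000 < 0 → root in [2.000000, 2.520000]
step 3: m = 2.260000, f(m) = -3.539824 < 0 → root in [2.260000, 2.520000]
step 4: m = 2.390000, f(m) = -0.722581 < 0 → root in [2.390000, 2.520000]
step 5: m = 2.455000, f(m) = 0.776096 > 0 → root in [2.390000, 2.455000]
Midpoint of [2.390000, 2.455000] = 2.422500

2.42250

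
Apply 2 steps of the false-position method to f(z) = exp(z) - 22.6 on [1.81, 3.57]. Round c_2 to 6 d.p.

f(1.810000) = -16.489553, f(3.570000) = 12.916593
step 1: c = 2.796923, f(c) = -6.205870 < 0 → new bracket [2.796923, 3.570000]
step 2: c = 3.047812, f(c) = -1.530801 < 0 → new bracket [3.047812, 3.570000]

3.047812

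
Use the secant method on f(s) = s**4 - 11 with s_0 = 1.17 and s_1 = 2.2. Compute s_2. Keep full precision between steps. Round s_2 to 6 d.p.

1.606155

f(s_0) = -9.126113, f(s_1) = 12.425600
s_2 = 2.200000 - (12.425600)·(2.200000 - 1.170000)/(12.425600 - (-9.126113)) = 1.606155; f(s_2) = -4.344966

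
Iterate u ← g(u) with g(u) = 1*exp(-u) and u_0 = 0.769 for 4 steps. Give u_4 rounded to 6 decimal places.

0.586798

u_1 = g(0.769000) = 0.463476
u_2 = g(0.463476) = 0.629093
u_3 = g(0.629093) = 0.533075
u_4 = g(0.533075) = 0.586798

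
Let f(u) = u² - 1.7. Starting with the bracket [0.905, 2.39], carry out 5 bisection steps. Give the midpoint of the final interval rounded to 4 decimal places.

1.2995

f(0.905000) = -0.880975, f(2.390000) = 4.012100 (opposite signs)
step 1: m = 1.647500, f(m) = 1.014256 > 0 → root in [0.905000, 1.647500]
step 2: m = 1.276250, f(m) = -0.071186 < 0 → root in [1.276250, 1.647500]
step 3: m = 1.461875, f(m) = 0.437079 > 0 → root in [1.276250, 1.461875]
step 4: m = 1.369063, f(m) = 0.174332 > 0 → root in [1.276250, 1.369063]
step 5: m = 1.322656, f(m) = 0.049420 > 0 → root in [1.276250, 1.322656]
Midpoint of [1.276250, 1.322656] = 1.299453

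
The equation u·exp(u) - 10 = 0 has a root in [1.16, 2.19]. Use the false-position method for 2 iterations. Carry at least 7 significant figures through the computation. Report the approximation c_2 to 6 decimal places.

1.696227

False-position update: c = (a·f(b) − b·f(a))/(f(b) − f(a)); replace the endpoint whose sign matches f(c).
f(1.160000) = -6.299677, f(2.190000) = 9.568117
step 1: c = 1.568921, f(c) = -2.466886 < 0 → new bracket [1.568921, 2.190000]
step 2: c = 1.696227, f(c) = -0.749910 < 0 → new bracket [1.696227, 2.190000]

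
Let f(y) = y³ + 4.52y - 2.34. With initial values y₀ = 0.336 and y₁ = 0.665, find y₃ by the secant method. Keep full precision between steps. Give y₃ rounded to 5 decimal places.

f(y_0) = -0.783347, f(y_1) = 0.959880
y_2 = 0.665000 - (0.959880)·(0.665000 - 0.336000)/(0.959880 - (-0.783347)) = 0.483841; f(y_2) = -0.039768
y_3 = 0.483841 - (-0.039768)·(0.483841 - 0.665000)/(-0.039768 - (0.959880)) = 0.491048; f(y_3) = -0.002056

0.49105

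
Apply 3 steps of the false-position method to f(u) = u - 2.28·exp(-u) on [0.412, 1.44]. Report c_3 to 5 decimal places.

0.91503

False-position update: c = (a·f(b) − b·f(a))/(f(b) − f(a)); replace the endpoint whose sign matches f(c).
f(0.412000) = -1.098099, f(1.440000) = 0.899805
step 1: c = 0.977015, f(c) = 0.118748 > 0 → new bracket [0.412000, 0.977015]
step 2: c = 0.921877, f(c) = 0.014958 > 0 → new bracket [0.412000, 0.921877]
step 3: c = 0.915025, f(c) = 0.001870 > 0 → new bracket [0.412000, 0.915025]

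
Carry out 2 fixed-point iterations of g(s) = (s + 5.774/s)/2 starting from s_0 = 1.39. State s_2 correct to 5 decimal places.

2.42748

s_1 = g(1.390000) = 2.771978
s_2 = g(2.771978) = 2.427484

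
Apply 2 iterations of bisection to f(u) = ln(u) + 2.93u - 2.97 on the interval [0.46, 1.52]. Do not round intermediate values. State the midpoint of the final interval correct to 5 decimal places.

f(0.460000) = -2.398729, f(1.520000) = 1.902310 (opposite signs)
step 1: m = 0.990000, f(m) = -0.079350 < 0 → root in [0.990000, 1.520000]
step 2: m = 1.255000, f(m) = 0.934286 > 0 → root in [0.990000, 1.255000]
Midpoint of [0.990000, 1.255000] = 1.122500

1.12250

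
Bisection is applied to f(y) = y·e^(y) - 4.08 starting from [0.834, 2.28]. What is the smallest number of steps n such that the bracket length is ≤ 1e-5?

Initial width b − a = 2.28 − 0.834 = 1.446000.
After n steps the width is (b−a)/2^n; need (b−a)/2^n ≤ 1e-5.
So n ≥ log₂(1.446000/1e-5) = log₂(144600.0000) ≈ 17.1417.
Hence n = 18.

18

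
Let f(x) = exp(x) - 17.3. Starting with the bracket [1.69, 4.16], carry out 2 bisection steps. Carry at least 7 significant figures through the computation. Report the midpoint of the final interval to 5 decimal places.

2.61625

f(1.690000) = -11.880519, f(4.160000) = 46.771523 (opposite signs)
step 1: m = 2.925000, f(m) = 1.334226 > 0 → root in [1.690000, 2.925000]
step 2: m = 2.307500, f(m) = -7.250730 < 0 → root in [2.307500, 2.925000]
Midpoint of [2.307500, 2.925000] = 2.616250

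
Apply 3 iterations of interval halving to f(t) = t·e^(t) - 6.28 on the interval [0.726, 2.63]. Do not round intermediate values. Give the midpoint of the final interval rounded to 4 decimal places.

1.5590

f(0.726000) = -4.779505, f(2.630000) = 30.208015 (opposite signs)
step 1: m = 1.678000, f(m) = 2.705414 > 0 → root in [0.726000, 1.678000]
step 2: m = 1.202000, f(m) = -2.281230 < 0 → root in [1.202000, 1.678000]
step 3: m = 1.440000, f(m) = -0.202198 < 0 → root in [1.440000, 1.678000]
Midpoint of [1.440000, 1.678000] = 1.559000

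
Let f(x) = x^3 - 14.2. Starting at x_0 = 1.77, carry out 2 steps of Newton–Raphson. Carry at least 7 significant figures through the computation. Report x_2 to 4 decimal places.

2.4476

f'(x) = 3x^2
x_0 = 1.770000: f = -8.654767, f' = 9.398700 → x_1 = 1.770000 - (-8.654767)/(9.398700) = 2.690847
x_1 = 2.690847: f = 5.283507, f' = 21.721977 → x_2 = 2.690847 - (5.283507)/(21.721977) = 2.447614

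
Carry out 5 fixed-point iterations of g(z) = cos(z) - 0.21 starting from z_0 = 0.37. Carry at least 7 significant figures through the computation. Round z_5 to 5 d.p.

0.62230

z_1 = g(0.370000) = 0.722327
z_2 = g(0.722327) = 0.540269
z_3 = g(0.540269) = 0.647570
z_4 = g(0.647570) = 0.587552
z_5 = g(0.587552) = 0.622300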